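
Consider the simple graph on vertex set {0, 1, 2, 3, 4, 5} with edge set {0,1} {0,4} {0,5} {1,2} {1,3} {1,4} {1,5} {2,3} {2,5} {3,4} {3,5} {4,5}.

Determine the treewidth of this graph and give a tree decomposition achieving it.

Treewidth 3.
One such decomposition:
Bags: B1 = {1, 3, 4, 5}  B2 = {1, 2, 3, 5}  B3 = {0, 1, 4, 5}
Tree: B1–B2, B1–B3

Every bag has size at most 4, so the width is 4 − 1 = 3 and tw(G) ≤ 3. On the other hand G contains the 4-clique {0, 1, 4, 5}. A clique must lie in a single bag of any decomposition, so no decomposition can have width below 3. Therefore the treewidth is 3.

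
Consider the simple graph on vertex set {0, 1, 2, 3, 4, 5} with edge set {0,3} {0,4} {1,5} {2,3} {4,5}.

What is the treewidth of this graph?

1

A width-1 tree decomposition is:
Bags: B1 = {1, 5}  B2 = {4, 5}  B3 = {0, 4}  B4 = {0, 3}  B5 = {2, 3}
Tree: B1–B2, B2–B3, B3–B4, B4–B5
Every bag has size at most 2, so the width is 2 − 1 = 1 and tw(G) ≤ 1. Any graph with an edge has treewidth ≥ 1, and G has the edge 1–5. The upper and lower bounds meet at 1, so that is the treewidth.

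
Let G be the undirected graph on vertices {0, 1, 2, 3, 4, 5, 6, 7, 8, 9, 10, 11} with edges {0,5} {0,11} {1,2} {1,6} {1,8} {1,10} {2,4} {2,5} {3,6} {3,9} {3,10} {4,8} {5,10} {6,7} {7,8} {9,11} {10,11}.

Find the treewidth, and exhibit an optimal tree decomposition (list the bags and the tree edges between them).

Treewidth 3.
One optimal decomposition is:
Bags: B1 = {0, 3, 9, 11}  B2 = {0, 3, 10, 11}  B3 = {0, 3, 5, 10}  B4 = {3, 5, 6, 10}  B5 = {1, 5, 6, 10}  B6 = {1, 2, 5, 6}  B7 = {1, 2, 6, 7}  B8 = {1, 2, 7, 8}  B9 = {2, 4, 7, 8}
Tree: B1–B2, B2–B3, B3–B4, B4–B5, B5–B6, B6–B7, B7–B8, B8–B9

Every bag has size at most 4, so the width is 4 − 1 = 3 and tw(G) ≤ 3. For the lower bound: the 4 vertex sets {0,9,11}, {3}, {10}, {1,2,5,6} are disjoint, each induces a connected subgraph, and every pair is joined by at least one edge of G. Contracting each set to a single vertex therefore yields K_{4} as a minor, and since treewidth is minor-monotone, tw(G) ≥ tw(K_{4}) = 3. Combining the bounds, tw(G) = 3.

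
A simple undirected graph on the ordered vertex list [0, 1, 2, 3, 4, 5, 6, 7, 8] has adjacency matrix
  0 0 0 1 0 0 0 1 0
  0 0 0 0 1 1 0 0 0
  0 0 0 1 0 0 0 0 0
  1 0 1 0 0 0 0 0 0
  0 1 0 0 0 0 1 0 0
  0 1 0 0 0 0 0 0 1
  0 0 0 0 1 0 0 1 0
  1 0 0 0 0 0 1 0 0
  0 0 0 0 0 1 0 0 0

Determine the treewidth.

A width-1 tree decomposition is:
Bags: B1 = {2, 3}  B2 = {0, 3}  B3 = {0, 7}  B4 = {6, 7}  B5 = {4, 6}  B6 = {1, 4}  B7 = {1, 5}  B8 = {5, 8}
Tree: B1–B2, B2–B3, B3–B4, B4–B5, B5–B6, B6–B7, B7–B8
Every bag has size at most 2, so the width is 2 − 1 = 1 and tw(G) ≤ 1. Since G has at least one edge (e.g. 2–3), it is not an edgeless graph, so tw(G) ≥ 1. The upper and lower bounds meet at 1, so that is the treewidth.

1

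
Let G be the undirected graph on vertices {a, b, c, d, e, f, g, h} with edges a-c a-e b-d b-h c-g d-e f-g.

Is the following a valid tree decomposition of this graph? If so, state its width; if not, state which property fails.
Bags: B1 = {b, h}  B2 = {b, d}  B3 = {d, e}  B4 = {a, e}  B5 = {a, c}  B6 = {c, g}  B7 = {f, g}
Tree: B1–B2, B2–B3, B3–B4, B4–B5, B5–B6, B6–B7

Yes; width 1.

Checking the three conditions: (i) the bags cover all of {a, b, c, d, e, f, g, h}; (ii) for each edge, some bag contains both endpoints; (iii) the bags containing any fixed vertex form a subtree. All hold, so the decomposition is valid with width 2 − 1 = 1.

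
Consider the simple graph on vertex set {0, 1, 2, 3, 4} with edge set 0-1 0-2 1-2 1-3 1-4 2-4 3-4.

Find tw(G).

A width-2 tree decomposition is:
Bags: B1 = {1, 2, 4}  B2 = {0, 1, 2}  B3 = {1, 3, 4}
Tree: B1–B2, B1–B3
The largest bag has 3 vertices, giving width 2; this decomposition certifies tw(G) ≤ 2. On the other hand G contains the 3-clique {0, 1, 2}. A clique must lie in a single bag of any decomposition, so no decomposition can have width below 2. Combining the bounds, tw(G) = 2.

2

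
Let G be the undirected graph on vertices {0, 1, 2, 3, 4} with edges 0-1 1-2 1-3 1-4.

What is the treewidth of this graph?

A width-1 tree decomposition is:
Bags: B1 = {1, 4}  B2 = {0, 1}  B3 = {1, 3}  B4 = {1, 2}
Tree: B1–B2, B1–B3, B3–B4
The largest bag has 2 vertices, giving width 1; this decomposition certifies tw(G) ≤ 1. G has an edge, so its treewidth is at least 1. Combining the bounds, tw(G) = 1.

1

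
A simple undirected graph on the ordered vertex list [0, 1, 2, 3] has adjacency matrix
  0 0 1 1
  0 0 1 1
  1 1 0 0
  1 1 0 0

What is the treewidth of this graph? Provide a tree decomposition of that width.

Treewidth 2.
One optimal decomposition is:
Bags: B1 = {1, 2, 3}  B2 = {0, 2, 3}
Tree: B1–B2

Every bag has size at most 3, so the width is 3 − 1 = 2 and tw(G) ≤ 2. For the lower bound, G contains the cycle 2–1–3–0–2, so G is not a forest; only forests have treewidth ≤ 1, hence tw(G) ≥ 2. Therefore the treewidth is 2.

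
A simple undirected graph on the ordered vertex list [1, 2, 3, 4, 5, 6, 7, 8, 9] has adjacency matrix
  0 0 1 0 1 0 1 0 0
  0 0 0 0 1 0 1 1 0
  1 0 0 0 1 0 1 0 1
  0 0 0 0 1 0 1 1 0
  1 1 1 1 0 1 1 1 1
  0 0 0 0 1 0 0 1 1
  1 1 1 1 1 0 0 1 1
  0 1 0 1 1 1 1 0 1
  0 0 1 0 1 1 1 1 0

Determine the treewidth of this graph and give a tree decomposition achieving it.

Treewidth 3.
Bags: B1 = {5, 7, 8, 9}  B2 = {3, 5, 7, 9}  B3 = {1, 3, 5, 7}  B4 = {2, 5, 7, 8}  B5 = {4, 5, 7, 8}  B6 = {5, 6, 8, 9}
Tree: B1–B2, B2–B3, B1–B4, B1–B5, B1–B6

Every bag has size at most 4, so the width is 4 − 1 = 3 and tw(G) ≤ 3. Conversely, {5, 6, 8, 9} is a clique of size 4, and the vertices of any clique must share a bag in every tree decomposition; so some bag has ≥ 4 vertices and tw(G) ≥ 3. Therefore the treewidth is 3.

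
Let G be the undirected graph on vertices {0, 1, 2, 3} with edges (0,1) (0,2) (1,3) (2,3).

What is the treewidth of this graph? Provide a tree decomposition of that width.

Each bag holds 3 vertices, so the decomposition has width 2, which upper-bounds the treewidth. Since 3–2–0–1–3 is a cycle in G, G is not acyclic. Forests are exactly the graphs of treewidth ≤ 1, so tw(G) ≥ 2. Combining the bounds, tw(G) = 2.

Treewidth 2.
One optimal decomposition is:
Bags: B1 = {0, 2, 3}  B2 = {0, 1, 3}
Tree: B1–B2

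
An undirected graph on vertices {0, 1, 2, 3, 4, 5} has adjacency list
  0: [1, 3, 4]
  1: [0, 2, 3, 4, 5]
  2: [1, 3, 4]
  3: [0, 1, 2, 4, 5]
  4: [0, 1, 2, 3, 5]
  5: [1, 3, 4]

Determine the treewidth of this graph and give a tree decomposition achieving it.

Every bag has size at most 4, so the width is 4 − 1 = 3 and tw(G) ≤ 3. On the other hand G contains the 4-clique {0, 1, 3, 4}. A clique must lie in a single bag of any decomposition, so no decomposition can have width below 3. Hence tw(G) = 3 exactly.

Treewidth 3.
Bags: B1 = {0, 1, 3, 4}  B2 = {1, 3, 4, 5}  B3 = {1, 2, 3, 4}
Tree: B1–B2, B2–B3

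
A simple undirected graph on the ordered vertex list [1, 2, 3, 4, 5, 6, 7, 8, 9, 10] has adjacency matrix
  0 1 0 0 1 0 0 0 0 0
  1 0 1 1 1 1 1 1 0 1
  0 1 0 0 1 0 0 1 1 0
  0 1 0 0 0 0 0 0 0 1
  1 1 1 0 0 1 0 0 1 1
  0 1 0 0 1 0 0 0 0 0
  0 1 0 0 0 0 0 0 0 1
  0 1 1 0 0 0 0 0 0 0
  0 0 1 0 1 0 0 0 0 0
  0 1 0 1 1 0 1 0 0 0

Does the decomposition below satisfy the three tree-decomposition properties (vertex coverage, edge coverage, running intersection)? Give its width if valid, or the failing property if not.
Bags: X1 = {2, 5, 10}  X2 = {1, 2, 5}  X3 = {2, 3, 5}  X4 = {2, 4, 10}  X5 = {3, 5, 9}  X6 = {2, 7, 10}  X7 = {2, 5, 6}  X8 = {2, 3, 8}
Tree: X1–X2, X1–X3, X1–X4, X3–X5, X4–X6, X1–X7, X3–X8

Yes; width 2.

Every vertex of G appears in some bag (union = {1, 2, 3, 4, 5, 6, 7, 8, 9, 10}); every edge is covered by a bag; and for each vertex v the set of bags containing v is connected in the bag tree. The decomposition is therefore valid. The largest bag has 3 vertices, so the width is 2.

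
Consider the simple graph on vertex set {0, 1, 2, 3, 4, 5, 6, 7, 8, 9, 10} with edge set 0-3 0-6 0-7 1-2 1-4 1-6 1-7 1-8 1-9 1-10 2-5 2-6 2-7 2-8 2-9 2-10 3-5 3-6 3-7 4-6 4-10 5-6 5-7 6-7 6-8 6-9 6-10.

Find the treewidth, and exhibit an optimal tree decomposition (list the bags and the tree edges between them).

Each bag holds 4 vertices, so the decomposition has width 3, which upper-bounds the treewidth. Conversely, {0, 3, 6, 7} is a clique of size 4, and the vertices of any clique must share a bag in every tree decomposition; so some bag has ≥ 4 vertices and tw(G) ≥ 3. Hence tw(G) = 3 exactly.

Treewidth 3.
One such decomposition:
Bags: B1 = {1, 2, 6, 7}  B2 = {2, 5, 6, 7}  B3 = {1, 2, 6, 8}  B4 = {3, 5, 6, 7}  B5 = {1, 2, 6, 10}  B6 = {1, 2, 6, 9}  B7 = {1, 4, 6, 10}  B8 = {0, 3, 6, 7}
Tree: B1–B2, B1–B3, B2–B4, B3–B5, B3–B6, B5–B7, B4–B8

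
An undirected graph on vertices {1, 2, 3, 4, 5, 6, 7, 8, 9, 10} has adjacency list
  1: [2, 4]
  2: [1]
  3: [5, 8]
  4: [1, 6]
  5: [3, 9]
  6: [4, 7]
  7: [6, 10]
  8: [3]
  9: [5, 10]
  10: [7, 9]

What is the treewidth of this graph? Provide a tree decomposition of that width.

Treewidth 1.
Bags: B1 = {3, 8}  B2 = {3, 5}  B3 = {5, 9}  B4 = {9, 10}  B5 = {7, 10}  B6 = {6, 7}  B7 = {4, 6}  B8 = {1, 4}  B9 = {1, 2}
Tree: B1–B2, B2–B3, B3–B4, B4–B5, B5–B6, B6–B7, B7–B8, B8–B9

The largest bag has 2 vertices, giving width 1; this decomposition certifies tw(G) ≤ 1. Any graph with an edge has treewidth ≥ 1, and G has the edge 8–3. Hence tw(G) = 1 exactly.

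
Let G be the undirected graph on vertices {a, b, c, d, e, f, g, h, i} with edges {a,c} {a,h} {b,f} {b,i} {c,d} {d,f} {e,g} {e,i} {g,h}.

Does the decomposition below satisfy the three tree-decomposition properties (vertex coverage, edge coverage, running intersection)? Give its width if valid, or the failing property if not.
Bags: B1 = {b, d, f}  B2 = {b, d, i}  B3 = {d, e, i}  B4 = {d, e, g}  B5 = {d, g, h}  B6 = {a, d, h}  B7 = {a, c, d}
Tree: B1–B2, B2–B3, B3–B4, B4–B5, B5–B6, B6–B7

Yes; width 2.

Vertex coverage: the bags together contain {a, b, c, d, e, f, g, h, i}, the full vertex set. Edge coverage: each edge of G has both endpoints in at least one bag. Running intersection: for every vertex, the bags containing it form a connected subtree. All three properties hold, so this is a valid tree decomposition of width max|bag| − 1 = 2, and hence tw(G) ≤ 2.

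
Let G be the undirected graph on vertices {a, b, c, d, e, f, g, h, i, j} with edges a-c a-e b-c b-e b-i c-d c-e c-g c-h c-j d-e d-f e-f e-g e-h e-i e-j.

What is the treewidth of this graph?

2

A width-2 tree decomposition is:
Bags: B1 = {c, d, e}  B2 = {c, e, h}  B3 = {b, c, e}  B4 = {c, e, g}  B5 = {a, c, e}  B6 = {b, e, i}  B7 = {d, e, f}  B8 = {c, e, j}
Tree: B1–B2, B2–B3, B3–B4, B4–B5, B3–B6, B1–B7, B3–B8
Every bag has size at most 3, so the width is 3 − 1 = 2 and tw(G) ≤ 2. For the lower bound, the 3 vertices {c, d, e} are pairwise adjacent, and any tree decomposition puts a clique entirely inside one bag — forcing width ≥ 2. The upper and lower bounds meet at 2, so that is the treewidth.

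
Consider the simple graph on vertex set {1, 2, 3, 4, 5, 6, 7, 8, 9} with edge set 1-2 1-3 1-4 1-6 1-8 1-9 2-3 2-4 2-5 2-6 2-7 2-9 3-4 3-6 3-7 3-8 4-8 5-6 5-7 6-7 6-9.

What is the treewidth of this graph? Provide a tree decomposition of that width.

Treewidth 3.
One such decomposition:
Bags: B1 = {2, 5, 6, 7}  B2 = {2, 3, 6, 7}  B3 = {1, 2, 3, 6}  B4 = {1, 2, 3, 4}  B5 = {1, 2, 6, 9}  B6 = {1, 3, 4, 8}
Tree: B1–B2, B2–B3, B3–B4, B3–B5, B4–B6

Every bag has size at most 4, so the width is 4 − 1 = 3 and tw(G) ≤ 3. Conversely, {1, 3, 4, 8} is a clique of size 4, and the vertices of any clique must share a bag in every tree decomposition; so some bag has ≥ 4 vertices and tw(G) ≥ 3. Hence tw(G) = 3 exactly.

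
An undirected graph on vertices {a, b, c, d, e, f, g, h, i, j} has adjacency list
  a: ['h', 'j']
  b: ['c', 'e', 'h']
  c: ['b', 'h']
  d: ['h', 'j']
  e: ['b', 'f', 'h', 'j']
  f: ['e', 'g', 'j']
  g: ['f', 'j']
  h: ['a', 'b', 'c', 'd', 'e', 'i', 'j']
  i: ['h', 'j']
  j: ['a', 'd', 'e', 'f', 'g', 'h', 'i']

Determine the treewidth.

2

A width-2 tree decomposition is:
Bags: B1 = {h, i, j}  B2 = {a, h, j}  B3 = {e, h, j}  B4 = {b, e, h}  B5 = {e, f, j}  B6 = {f, g, j}  B7 = {b, c, h}  B8 = {d, h, j}
Tree: B1–B2, B1–B3, B3–B4, B3–B5, B5–B6, B4–B7, B3–B8
Each bag holds 3 vertices, so the decomposition has width 2, which upper-bounds the treewidth. On the other hand G contains the 3-clique {f, g, j}. A clique must lie in a single bag of any decomposition, so no decomposition can have width below 2. Combining the bounds, tw(G) = 2.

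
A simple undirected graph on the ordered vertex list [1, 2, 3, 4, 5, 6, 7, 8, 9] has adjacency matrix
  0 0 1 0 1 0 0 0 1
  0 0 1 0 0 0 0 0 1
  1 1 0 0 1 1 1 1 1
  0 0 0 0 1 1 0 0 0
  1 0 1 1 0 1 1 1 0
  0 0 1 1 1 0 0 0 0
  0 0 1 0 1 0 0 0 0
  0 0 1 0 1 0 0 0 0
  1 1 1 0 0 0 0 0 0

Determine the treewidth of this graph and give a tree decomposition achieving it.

Each bag holds 3 vertices, so the decomposition has width 2, which upper-bounds the treewidth. For the lower bound, the 3 vertices {1, 3, 9} are pairwise adjacent, and any tree decomposition puts a clique entirely inside one bag — forcing width ≥ 2. Combining the bounds, tw(G) = 2.

Treewidth 2.
One optimal decomposition is:
Bags: B1 = {1, 3, 5}  B2 = {1, 3, 9}  B3 = {3, 5, 8}  B4 = {3, 5, 6}  B5 = {4, 5, 6}  B6 = {3, 5, 7}  B7 = {2, 3, 9}
Tree: B1–B2, B1–B3, B3–B4, B4–B5, B4–B6, B2–B7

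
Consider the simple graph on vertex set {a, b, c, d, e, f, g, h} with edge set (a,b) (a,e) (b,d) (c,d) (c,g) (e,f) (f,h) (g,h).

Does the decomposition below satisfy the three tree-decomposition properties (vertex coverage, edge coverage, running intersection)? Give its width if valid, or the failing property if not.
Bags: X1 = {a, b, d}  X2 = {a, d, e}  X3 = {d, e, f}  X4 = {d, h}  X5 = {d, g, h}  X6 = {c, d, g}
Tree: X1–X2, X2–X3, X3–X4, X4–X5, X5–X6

No — edge (f,h) lies in no bag.

A tree decomposition must satisfy three properties: every vertex lies in some bag; for every edge, both endpoints lie together in some bag; and for every vertex, the bags containing it form a connected subtree. Here edge (f,h) lies in no bag, so the decomposition is invalid.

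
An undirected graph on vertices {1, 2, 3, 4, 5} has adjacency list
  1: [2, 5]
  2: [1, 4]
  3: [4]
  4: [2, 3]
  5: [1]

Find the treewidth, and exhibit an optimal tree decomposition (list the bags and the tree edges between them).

Treewidth 1.
Bags: B1 = {1, 5}  B2 = {1, 2}  B3 = {2, 4}  B4 = {3, 4}
Tree: B1–B2, B2–B3, B3–B4

Each bag holds 2 vertices, so the decomposition has width 1, which upper-bounds the treewidth. G has an edge, so its treewidth is at least 1. Combining the bounds, tw(G) = 1.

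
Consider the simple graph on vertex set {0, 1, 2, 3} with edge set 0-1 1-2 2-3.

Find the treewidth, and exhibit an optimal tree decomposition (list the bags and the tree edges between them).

Treewidth 1.
One such decomposition:
Bags: B1 = {1, 2}  B2 = {0, 1}  B3 = {2, 3}
Tree: B1–B2, B1–B3

Every bag has size at most 2, so the width is 2 − 1 = 1 and tw(G) ≤ 1. Since G has at least one edge (e.g. 2–1), it is not an edgeless graph, so tw(G) ≥ 1. The upper and lower bounds meet at 1, so that is the treewidth.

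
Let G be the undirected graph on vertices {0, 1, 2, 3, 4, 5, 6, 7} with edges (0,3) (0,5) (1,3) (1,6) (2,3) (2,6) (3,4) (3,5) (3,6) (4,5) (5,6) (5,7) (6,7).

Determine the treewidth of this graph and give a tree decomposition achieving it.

Treewidth 2.
One such decomposition:
Bags: B1 = {3, 5, 6}  B2 = {2, 3, 6}  B3 = {3, 4, 5}  B4 = {0, 3, 5}  B5 = {5, 6, 7}  B6 = {1, 3, 6}
Tree: B1–B2, B1–B3, B3–B4, B1–B5, B1–B6

The largest bag has 3 vertices, giving width 2; this decomposition certifies tw(G) ≤ 2. On the other hand G contains the 3-clique {1, 3, 6}. A clique must lie in a single bag of any decomposition, so no decomposition can have width below 2. The upper and lower bounds meet at 2, so that is the treewidth.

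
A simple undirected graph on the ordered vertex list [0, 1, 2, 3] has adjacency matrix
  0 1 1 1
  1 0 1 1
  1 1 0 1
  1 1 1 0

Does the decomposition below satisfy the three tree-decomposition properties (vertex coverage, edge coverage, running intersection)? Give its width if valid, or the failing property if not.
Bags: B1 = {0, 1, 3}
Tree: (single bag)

No — vertex 2 appears in no bag.

A tree decomposition must satisfy three properties: every vertex lies in some bag; for every edge, both endpoints lie together in some bag; and for every vertex, the bags containing it form a connected subtree. Here vertex 2 appears in no bag, so the decomposition is invalid.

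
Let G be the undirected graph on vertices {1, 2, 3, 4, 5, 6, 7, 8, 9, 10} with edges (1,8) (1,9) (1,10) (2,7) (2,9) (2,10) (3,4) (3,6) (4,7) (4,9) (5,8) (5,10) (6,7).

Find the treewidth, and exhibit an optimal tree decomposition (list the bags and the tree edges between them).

Every bag has size at most 3, so the width is 3 − 1 = 2 and tw(G) ≤ 2. The edges 3–6–7–4–3 form a cycle, so G is not a tree and its treewidth is at least 2. The upper and lower bounds meet at 2, so that is the treewidth.

Treewidth 2.
One such decomposition:
Bags: B1 = {3, 4, 6}  B2 = {4, 6, 7}  B3 = {4, 7, 9}  B4 = {2, 7, 9}  B5 = {1, 2, 9}  B6 = {1, 2, 10}  B7 = {1, 8, 10}  B8 = {5, 8, 10}
Tree: B1–B2, B2–B3, B3–B4, B4–B5, B5–B6, B6–B7, B7–B8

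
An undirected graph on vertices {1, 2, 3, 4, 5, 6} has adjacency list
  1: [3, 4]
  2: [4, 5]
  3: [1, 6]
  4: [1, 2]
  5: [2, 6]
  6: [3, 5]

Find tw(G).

A width-2 tree decomposition is:
Bags: B1 = {1, 3, 4}  B2 = {2, 3, 4}  B3 = {2, 3, 5}  B4 = {3, 5, 6}
Tree: B1–B2, B2–B3, B3–B4
The largest bag has 3 vertices, giving width 2; this decomposition certifies tw(G) ≤ 2. For the lower bound, G contains the cycle 3–1–4–2–5–6–3, so G is not a forest; only forests have treewidth ≤ 1, hence tw(G) ≥ 2. Combining the bounds, tw(G) = 2.

2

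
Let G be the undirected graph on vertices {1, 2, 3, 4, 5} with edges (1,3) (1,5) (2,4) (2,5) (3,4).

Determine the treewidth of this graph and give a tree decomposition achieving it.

Treewidth 2.
Bags: B1 = {1, 3, 5}  B2 = {3, 4, 5}  B3 = {2, 4, 5}
Tree: B1–B2, B2–B3

Each bag holds 3 vertices, so the decomposition has width 2, which upper-bounds the treewidth. Since 5–1–3–4–2–5 is a cycle in G, G is not acyclic. Forests are exactly the graphs of treewidth ≤ 1, so tw(G) ≥ 2. The upper and lower bounds meet at 2, so that is the treewidth.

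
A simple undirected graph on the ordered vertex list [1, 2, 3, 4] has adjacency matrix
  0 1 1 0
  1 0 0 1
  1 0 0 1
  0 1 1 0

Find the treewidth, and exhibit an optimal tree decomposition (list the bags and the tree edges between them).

Each bag holds 3 vertices, so the decomposition has width 2, which upper-bounds the treewidth. The edges 1–3–4–2–1 form a cycle, so G is not a tree and its treewidth is at least 2. Combining the bounds, tw(G) = 2.

Treewidth 2.
One optimal decomposition is:
Bags: B1 = {1, 3, 4}  B2 = {1, 2, 4}
Tree: B1–B2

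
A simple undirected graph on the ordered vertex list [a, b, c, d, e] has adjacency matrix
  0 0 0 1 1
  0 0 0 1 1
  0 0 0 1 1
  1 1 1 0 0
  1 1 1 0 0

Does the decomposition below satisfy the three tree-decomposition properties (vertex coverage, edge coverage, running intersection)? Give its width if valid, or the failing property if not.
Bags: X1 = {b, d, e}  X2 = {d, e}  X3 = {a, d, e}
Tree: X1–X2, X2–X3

No — vertex c appears in no bag.

A tree decomposition must satisfy three properties: every vertex lies in some bag; for every edge, both endpoints lie together in some bag; and for every vertex, the bags containing it form a connected subtree. Here vertex c appears in no bag, so the decomposition is invalid.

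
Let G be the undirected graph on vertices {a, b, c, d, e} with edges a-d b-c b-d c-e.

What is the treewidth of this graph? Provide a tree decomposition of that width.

Treewidth 1.
One such decomposition:
Bags: B1 = {a, d}  B2 = {b, d}  B3 = {b, c}  B4 = {c, e}
Tree: B1–B2, B2–B3, B3–B4

Each bag holds 2 vertices, so the decomposition has width 1, which upper-bounds the treewidth. G has an edge, so its treewidth is at least 1. Therefore the treewidth is 1.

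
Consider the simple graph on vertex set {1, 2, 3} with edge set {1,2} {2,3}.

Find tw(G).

1

A width-1 tree decomposition is:
Bags: B1 = {2, 3}  B2 = {1, 2}
Tree: B1–B2
Every bag has size at most 2, so the width is 2 − 1 = 1 and tw(G) ≤ 1. Any graph with an edge has treewidth ≥ 1, and G has the edge 3–2. Combining the bounds, tw(G) = 1.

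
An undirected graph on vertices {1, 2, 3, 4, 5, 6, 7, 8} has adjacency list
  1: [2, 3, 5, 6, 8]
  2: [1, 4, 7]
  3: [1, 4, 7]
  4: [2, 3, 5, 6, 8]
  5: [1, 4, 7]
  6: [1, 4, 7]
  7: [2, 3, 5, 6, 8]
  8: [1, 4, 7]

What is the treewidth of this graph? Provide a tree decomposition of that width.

The largest bag has 4 vertices, giving width 3; this decomposition certifies tw(G) ≤ 3. For the lower bound: the 4 vertex sets {4,5}, {3,7}, {1}, {6} are disjoint, each induces a connected subgraph, and every pair is joined by at least one edge of G. Contracting each set to a single vertex therefore yields K_{4} as a minor, and since treewidth is minor-monotone, tw(G) ≥ tw(K_{4}) = 3. Hence tw(G) = 3 exactly.

Treewidth 3.
Bags: B1 = {1, 4, 5, 7}  B2 = {1, 3, 4, 7}  B3 = {1, 4, 6, 7}  B4 = {1, 4, 7, 8}  B5 = {1, 2, 4, 7}
Tree: B1–B2, B2–B3, B3–B4, B4–B5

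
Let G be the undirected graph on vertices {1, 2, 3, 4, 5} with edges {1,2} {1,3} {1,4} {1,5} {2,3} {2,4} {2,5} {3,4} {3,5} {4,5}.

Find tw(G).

A width-4 tree decomposition is:
Bags: B1 = {1, 2, 3, 4, 5}
Tree: (single bag)
With just one bag of size 5, the width is 5 − 1 = 4, so tw(G) ≤ 4. For the lower bound, the 5 vertices {1, 2, 3, 4, 5} are pairwise adjacent, and any tree decomposition puts a clique entirely inside one bag — forcing width ≥ 4. Therefore the treewidth is 4.

4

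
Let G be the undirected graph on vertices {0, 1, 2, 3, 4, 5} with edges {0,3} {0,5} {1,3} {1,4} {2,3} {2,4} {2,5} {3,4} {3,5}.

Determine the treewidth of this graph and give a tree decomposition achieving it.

The largest bag has 3 vertices, giving width 2; this decomposition certifies tw(G) ≤ 2. On the other hand G contains the 3-clique {0, 3, 5}. A clique must lie in a single bag of any decomposition, so no decomposition can have width below 2. Therefore the treewidth is 2.

Treewidth 2.
One such decomposition:
Bags: B1 = {2, 3, 4}  B2 = {2, 3, 5}  B3 = {1, 3, 4}  B4 = {0, 3, 5}
Tree: B1–B2, B1–B3, B2–B4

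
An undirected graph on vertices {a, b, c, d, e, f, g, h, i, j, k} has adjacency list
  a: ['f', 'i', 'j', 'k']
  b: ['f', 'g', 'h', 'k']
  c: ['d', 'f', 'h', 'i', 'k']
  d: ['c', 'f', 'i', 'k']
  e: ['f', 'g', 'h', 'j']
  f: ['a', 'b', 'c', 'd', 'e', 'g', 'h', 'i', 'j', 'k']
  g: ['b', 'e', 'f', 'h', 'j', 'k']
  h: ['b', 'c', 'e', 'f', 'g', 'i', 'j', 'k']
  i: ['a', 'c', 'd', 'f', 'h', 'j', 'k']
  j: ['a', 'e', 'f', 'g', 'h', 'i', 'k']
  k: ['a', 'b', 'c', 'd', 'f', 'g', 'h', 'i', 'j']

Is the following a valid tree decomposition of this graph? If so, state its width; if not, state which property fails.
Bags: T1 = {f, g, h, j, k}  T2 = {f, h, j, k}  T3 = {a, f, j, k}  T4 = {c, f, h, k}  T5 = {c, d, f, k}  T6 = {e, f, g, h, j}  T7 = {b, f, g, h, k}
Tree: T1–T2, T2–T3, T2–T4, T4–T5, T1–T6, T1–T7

No — vertex i appears in no bag.

A tree decomposition must satisfy three properties: every vertex lies in some bag; for every edge, both endpoints lie together in some bag; and for every vertex, the bags containing it form a connected subtree. Here vertex i appears in no bag, so the decomposition is invalid.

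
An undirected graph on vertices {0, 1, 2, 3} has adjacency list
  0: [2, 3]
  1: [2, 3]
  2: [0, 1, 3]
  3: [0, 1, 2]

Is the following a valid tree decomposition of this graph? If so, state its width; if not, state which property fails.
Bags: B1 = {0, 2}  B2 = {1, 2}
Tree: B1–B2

No — vertex 3 appears in no bag.

A tree decomposition must satisfy three properties: every vertex lies in some bag; for every edge, both endpoints lie together in some bag; and for every vertex, the bags containing it form a connected subtree. Here vertex 3 appears in no bag, so the decomposition is invalid.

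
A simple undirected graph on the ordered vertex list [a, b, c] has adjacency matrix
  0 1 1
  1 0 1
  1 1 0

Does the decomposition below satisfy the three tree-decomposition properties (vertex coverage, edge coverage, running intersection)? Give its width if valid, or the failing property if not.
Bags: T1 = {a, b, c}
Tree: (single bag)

Yes; width 2.

Vertex coverage: the bags together contain {a, b, c}, the full vertex set. Edge coverage: each edge of G has both endpoints in at least one bag. Running intersection: for every vertex, the bags containing it form a connected subtree. All three properties hold, so this is a valid tree decomposition of width max|bag| − 1 = 2, and hence tw(G) ≤ 2.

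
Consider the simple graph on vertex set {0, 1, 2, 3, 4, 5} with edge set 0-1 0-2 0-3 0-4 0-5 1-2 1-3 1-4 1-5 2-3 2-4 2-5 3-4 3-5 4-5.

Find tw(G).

A width-5 tree decomposition is:
Bags: B1 = {0, 1, 2, 3, 4, 5}
Tree: (single bag)
With just one bag of size 6, the width is 6 − 1 = 5, so tw(G) ≤ 5. Conversely, {0, 1, 2, 3, 4, 5} is a clique of size 6, and the vertices of any clique must share a bag in every tree decomposition; so some bag has ≥ 6 vertices and tw(G) ≥ 5. Hence tw(G) = 5 exactly.

5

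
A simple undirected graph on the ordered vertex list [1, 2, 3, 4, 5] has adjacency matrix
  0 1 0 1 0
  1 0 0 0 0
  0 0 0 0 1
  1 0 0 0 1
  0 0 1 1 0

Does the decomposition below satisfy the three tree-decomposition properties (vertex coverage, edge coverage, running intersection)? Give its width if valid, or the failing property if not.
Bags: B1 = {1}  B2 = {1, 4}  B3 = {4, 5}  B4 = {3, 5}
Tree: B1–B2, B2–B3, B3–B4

No — vertex 2 appears in no bag.

A tree decomposition must satisfy three properties: every vertex lies in some bag; for every edge, both endpoints lie together in some bag; and for every vertex, the bags containing it form a connected subtree. Here vertex 2 appears in no bag, so the decomposition is invalid.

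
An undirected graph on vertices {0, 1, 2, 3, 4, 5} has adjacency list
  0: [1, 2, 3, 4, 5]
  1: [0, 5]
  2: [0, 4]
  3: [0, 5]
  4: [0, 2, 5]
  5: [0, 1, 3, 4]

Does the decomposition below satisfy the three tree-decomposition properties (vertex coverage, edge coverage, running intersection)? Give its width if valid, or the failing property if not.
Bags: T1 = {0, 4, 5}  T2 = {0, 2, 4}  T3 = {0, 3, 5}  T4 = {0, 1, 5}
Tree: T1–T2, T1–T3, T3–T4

Yes; width 2.

Vertex coverage: the bags together contain {0, 1, 2, 3, 4, 5}, the full vertex set. Edge coverage: each edge of G has both endpoints in at least one bag. Running intersection: for every vertex, the bags containing it form a connected subtree. All three properties hold, so this is a valid tree decomposition of width max|bag| − 1 = 2, and hence tw(G) ≤ 2.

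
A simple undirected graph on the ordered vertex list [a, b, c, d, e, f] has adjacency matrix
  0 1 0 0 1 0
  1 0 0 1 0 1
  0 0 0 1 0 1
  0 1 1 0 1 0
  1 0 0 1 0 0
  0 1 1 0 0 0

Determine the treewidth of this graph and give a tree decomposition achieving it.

Each bag holds 3 vertices, so the decomposition has width 2, which upper-bounds the treewidth. The edges a–e–d–b–a form a cycle, so G is not a tree and its treewidth is at least 2. Therefore the treewidth is 2.

Treewidth 2.
Bags: B1 = {a, b, e}  B2 = {b, d, e}  B3 = {b, d, f}  B4 = {c, d, f}
Tree: B1–B2, B2–B3, B3–B4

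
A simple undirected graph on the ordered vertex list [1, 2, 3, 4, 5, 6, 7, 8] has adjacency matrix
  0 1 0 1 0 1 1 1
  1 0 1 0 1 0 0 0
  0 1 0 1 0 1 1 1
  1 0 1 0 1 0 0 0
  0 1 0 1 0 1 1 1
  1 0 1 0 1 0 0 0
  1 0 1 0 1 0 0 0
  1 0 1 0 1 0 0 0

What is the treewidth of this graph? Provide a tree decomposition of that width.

Treewidth 3.
One optimal decomposition is:
Bags: B1 = {1, 3, 4, 5}  B2 = {1, 3, 5, 8}  B3 = {1, 2, 3, 5}  B4 = {1, 3, 5, 6}  B5 = {1, 3, 5, 7}
Tree: B1–B2, B2–B3, B3–B4, B4–B5

Every bag has size at most 4, so the width is 4 − 1 = 3 and tw(G) ≤ 3. For the lower bound: the 4 vertex sets {1,4}, {5,8}, {3}, {2} are disjoint, each induces a connected subgraph, and every pair is joined by at least one edge of G. Contracting each set to a single vertex therefore yields K_{4} as a minor, and since treewidth is minor-monotone, tw(G) ≥ tw(K_{4}) = 3. Combining the bounds, tw(G) = 3.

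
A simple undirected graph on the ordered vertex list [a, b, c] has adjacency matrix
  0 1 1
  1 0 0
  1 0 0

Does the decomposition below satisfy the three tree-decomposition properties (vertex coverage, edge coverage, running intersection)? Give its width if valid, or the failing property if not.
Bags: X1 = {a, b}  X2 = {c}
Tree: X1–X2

No — edge (a,c) lies in no bag.

A tree decomposition must satisfy three properties: every vertex lies in some bag; for every edge, both endpoints lie together in some bag; and for every vertex, the bags containing it form a connected subtree. Here edge (a,c) lies in no bag, so the decomposition is invalid.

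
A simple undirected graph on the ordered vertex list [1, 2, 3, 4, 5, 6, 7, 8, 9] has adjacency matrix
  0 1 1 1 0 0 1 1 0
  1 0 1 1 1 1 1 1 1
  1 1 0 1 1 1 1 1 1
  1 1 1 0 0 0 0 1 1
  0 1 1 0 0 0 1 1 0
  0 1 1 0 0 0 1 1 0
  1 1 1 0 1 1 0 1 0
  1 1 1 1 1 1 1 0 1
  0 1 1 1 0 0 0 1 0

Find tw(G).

4

A width-4 tree decomposition is:
Bags: B1 = {2, 3, 5, 7, 8}  B2 = {1, 2, 3, 7, 8}  B3 = {1, 2, 3, 4, 8}  B4 = {2, 3, 4, 8, 9}  B5 = {2, 3, 6, 7, 8}
Tree: B1–B2, B2–B3, B3–B4, B1–B5
The largest bag has 5 vertices, giving width 4; this decomposition certifies tw(G) ≤ 4. Conversely, {2, 3, 4, 8, 9} is a clique of size 5, and the vertices of any clique must share a bag in every tree decomposition; so some bag has ≥ 5 vertices and tw(G) ≥ 4. Combining the bounds, tw(G) = 4.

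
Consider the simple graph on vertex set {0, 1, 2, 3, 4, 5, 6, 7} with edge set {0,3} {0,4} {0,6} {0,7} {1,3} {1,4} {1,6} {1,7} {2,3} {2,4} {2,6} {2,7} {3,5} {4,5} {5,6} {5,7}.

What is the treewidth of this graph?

A width-4 tree decomposition is:
Bags: B1 = {0, 1, 2, 3, 5}  B2 = {0, 1, 2, 5, 6}  B3 = {0, 1, 2, 5, 7}  B4 = {0, 1, 2, 4, 5}
Tree: B1–B2, B2–B3, B3–B4
Every bag has size at most 5, so the width is 5 − 1 = 4 and tw(G) ≤ 4. For the lower bound: the 5 vertex sets {1,3}, {2,6}, {0,7}, {5}, {4} are disjoint, each induces a connected subgraph, and every pair is joined by at least one edge of G. Contracting each set to a single vertex therefore yields K_{5} as a minor, and since treewidth is minor-monotone, tw(G) ≥ tw(K_{5}) = 4. Hence tw(G) = 4 exactly.

4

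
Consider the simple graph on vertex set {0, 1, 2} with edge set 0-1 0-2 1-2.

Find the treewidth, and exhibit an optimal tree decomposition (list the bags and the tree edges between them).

With just one bag of size 3, the width is 3 − 1 = 2, so tw(G) ≤ 2. On the other hand G contains the 3-clique {0, 1, 2}. A clique must lie in a single bag of any decomposition, so no decomposition can have width below 2. The upper and lower bounds meet at 2, so that is the treewidth.

Treewidth 2.
One optimal decomposition is:
Bags: B1 = {0, 1, 2}
Tree: (single bag)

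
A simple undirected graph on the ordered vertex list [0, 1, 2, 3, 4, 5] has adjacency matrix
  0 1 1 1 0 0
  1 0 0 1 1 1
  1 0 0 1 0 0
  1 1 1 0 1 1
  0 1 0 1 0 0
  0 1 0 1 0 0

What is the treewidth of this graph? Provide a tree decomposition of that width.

Every bag has size at most 3, so the width is 3 − 1 = 2 and tw(G) ≤ 2. On the other hand G contains the 3-clique {0, 1, 3}. A clique must lie in a single bag of any decomposition, so no decomposition can have width below 2. Combining the bounds, tw(G) = 2.

Treewidth 2.
One optimal decomposition is:
Bags: B1 = {1, 3, 4}  B2 = {0, 1, 3}  B3 = {1, 3, 5}  B4 = {0, 2, 3}
Tree: B1–B2, B2–B3, B2–B4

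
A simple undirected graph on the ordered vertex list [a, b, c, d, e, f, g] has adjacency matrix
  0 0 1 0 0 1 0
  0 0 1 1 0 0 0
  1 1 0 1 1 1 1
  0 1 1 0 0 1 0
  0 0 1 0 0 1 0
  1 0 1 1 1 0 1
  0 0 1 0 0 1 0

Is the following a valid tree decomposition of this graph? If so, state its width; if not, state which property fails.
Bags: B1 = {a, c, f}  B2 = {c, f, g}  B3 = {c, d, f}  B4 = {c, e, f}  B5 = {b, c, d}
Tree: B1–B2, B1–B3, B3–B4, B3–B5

Vertex coverage: the bags together contain {a, b, c, d, e, f, g}, the full vertex set. Edge coverage: each edge of G has both endpoints in at least one bag. Running intersection: for every vertex, the bags containing it form a connected subtree. All three properties hold, so this is a valid tree decomposition of width max|bag| − 1 = 2, and hence tw(G) ≤ 2.

Yes; width 2.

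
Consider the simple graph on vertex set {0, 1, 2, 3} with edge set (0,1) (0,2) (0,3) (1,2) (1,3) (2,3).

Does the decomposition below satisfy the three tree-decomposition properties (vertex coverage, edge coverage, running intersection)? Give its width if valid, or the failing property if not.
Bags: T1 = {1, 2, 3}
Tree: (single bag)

No — vertex 0 appears in no bag.

A tree decomposition must satisfy three properties: every vertex lies in some bag; for every edge, both endpoints lie together in some bag; and for every vertex, the bags containing it form a connected subtree. Here vertex 0 appears in no bag, so the decomposition is invalid.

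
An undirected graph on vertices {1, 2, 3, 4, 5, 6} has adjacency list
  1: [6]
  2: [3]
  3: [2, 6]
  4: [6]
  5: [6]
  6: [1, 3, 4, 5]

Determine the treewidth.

1

A width-1 tree decomposition is:
Bags: B1 = {1, 6}  B2 = {5, 6}  B3 = {3, 6}  B4 = {4, 6}  B5 = {2, 3}
Tree: B1–B2, B2–B3, B1–B4, B3–B5
Each bag holds 2 vertices, so the decomposition has width 1, which upper-bounds the treewidth. Any graph with an edge has treewidth ≥ 1, and G has the edge 1–6. Hence tw(G) = 1 exactly.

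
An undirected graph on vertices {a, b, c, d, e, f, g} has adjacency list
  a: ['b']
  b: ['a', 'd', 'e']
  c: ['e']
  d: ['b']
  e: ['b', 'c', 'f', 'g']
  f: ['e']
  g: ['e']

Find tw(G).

A width-1 tree decomposition is:
Bags: B1 = {e, f}  B2 = {b, e}  B3 = {b, d}  B4 = {a, b}  B5 = {c, e}  B6 = {e, g}
Tree: B1–B2, B2–B3, B3–B4, B2–B5, B1–B6
Every bag has size at most 2, so the width is 2 − 1 = 1 and tw(G) ≤ 1. Any graph with an edge has treewidth ≥ 1, and G has the edge f–e. The upper and lower bounds meet at 1, so that is the treewidth.

1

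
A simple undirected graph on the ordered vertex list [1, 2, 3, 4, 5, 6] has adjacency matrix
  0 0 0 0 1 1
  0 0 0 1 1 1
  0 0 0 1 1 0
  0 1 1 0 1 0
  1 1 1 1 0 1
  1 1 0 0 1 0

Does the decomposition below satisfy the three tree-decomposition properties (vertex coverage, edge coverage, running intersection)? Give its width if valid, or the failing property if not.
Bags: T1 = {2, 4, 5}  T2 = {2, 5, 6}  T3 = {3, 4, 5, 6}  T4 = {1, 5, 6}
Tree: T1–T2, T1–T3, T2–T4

A tree decomposition must satisfy three properties: every vertex lies in some bag; for every edge, both endpoints lie together in some bag; and for every vertex, the bags containing it form a connected subtree. Here bags containing vertex 6 are not connected in the tree, so the decomposition is invalid.

No — bags containing vertex 6 are not connected in the tree.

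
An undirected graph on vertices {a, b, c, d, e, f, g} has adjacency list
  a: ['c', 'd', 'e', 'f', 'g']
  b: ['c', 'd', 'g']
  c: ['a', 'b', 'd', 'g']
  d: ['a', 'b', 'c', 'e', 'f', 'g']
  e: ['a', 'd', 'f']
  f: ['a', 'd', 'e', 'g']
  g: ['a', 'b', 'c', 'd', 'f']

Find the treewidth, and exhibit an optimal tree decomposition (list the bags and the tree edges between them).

Treewidth 3.
One optimal decomposition is:
Bags: B1 = {a, d, e, f}  B2 = {a, d, f, g}  B3 = {a, c, d, g}  B4 = {b, c, d, g}
Tree: B1–B2, B2–B3, B3–B4

Each bag holds 4 vertices, so the decomposition has width 3, which upper-bounds the treewidth. Conversely, {a, c, d, g} is a clique of size 4, and the vertices of any clique must share a bag in every tree decomposition; so some bag has ≥ 4 vertices and tw(G) ≥ 3. The upper and lower bounds meet at 3, so that is the treewidth.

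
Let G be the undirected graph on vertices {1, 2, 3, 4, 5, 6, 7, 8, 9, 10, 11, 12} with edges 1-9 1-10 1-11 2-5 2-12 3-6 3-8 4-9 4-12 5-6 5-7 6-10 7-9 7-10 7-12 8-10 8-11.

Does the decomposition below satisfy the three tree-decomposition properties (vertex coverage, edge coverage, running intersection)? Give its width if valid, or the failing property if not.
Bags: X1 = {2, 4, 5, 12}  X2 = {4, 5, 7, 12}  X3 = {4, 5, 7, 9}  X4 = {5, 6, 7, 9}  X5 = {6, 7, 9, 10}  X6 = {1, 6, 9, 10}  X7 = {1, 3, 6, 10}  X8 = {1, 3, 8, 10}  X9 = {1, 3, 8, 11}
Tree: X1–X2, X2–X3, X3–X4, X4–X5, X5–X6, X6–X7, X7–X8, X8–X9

Every vertex of G appears in some bag (union = {1, 2, 3, 4, 5, 6, 7, 8, 9, 10, 11, 12}); every edge is covered by a bag; and for each vertex v the set of bags containing v is connected in the bag tree. The decomposition is therefore valid. The largest bag has 4 vertices, so the width is 3.

Yes; width 3.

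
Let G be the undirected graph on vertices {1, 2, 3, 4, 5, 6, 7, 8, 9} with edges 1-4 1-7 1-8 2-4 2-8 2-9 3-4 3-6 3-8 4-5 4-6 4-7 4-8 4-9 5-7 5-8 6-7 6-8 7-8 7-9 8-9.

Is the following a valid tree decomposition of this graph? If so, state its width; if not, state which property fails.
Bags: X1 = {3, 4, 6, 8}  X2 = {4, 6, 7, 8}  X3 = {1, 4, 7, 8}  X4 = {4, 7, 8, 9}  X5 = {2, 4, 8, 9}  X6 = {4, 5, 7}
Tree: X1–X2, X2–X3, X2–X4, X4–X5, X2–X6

No — edge (8,5) lies in no bag.

A tree decomposition must satisfy three properties: every vertex lies in some bag; for every edge, both endpoints lie together in some bag; and for every vertex, the bags containing it form a connected subtree. Here edge (8,5) lies in no bag, so the decomposition is invalid.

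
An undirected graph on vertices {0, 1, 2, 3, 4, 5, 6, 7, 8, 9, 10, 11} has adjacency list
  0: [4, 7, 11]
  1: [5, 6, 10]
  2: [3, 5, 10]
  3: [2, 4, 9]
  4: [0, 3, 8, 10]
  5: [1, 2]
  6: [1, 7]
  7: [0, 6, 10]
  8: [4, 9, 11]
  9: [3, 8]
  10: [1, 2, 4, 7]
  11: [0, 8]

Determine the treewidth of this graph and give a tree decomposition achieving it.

Each bag holds 4 vertices, so the decomposition has width 3, which upper-bounds the treewidth. For the lower bound: the 4 vertex sets {1,5,6}, {7}, {10}, {0,2,3,4} are disjoint, each induces a connected subgraph, and every pair is joined by at least one edge of G. Contracting each set to a single vertex therefore yields K_{4} as a minor, and since treewidth is minor-monotone, tw(G) ≥ tw(K_{4}) = 3. The upper and lower bounds meet at 3, so that is the treewidth.

Treewidth 3.
Bags: B1 = {1, 5, 6, 7}  B2 = {1, 5, 7, 10}  B3 = {2, 5, 7, 10}  B4 = {0, 2, 7, 10}  B5 = {0, 2, 4, 10}  B6 = {0, 2, 3, 4}  B7 = {0, 3, 4, 11}  B8 = {3, 4, 8, 11}  B9 = {3, 8, 9, 11}
Tree: B1–B2, B2–B3, B3–B4, B4–B5, B5–B6, B6–B7, B7–B8, B8–B9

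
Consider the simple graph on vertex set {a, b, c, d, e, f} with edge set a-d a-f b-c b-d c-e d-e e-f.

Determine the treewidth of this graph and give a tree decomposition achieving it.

Treewidth 2.
One such decomposition:
Bags: B1 = {b, c, e}  B2 = {b, d, e}  B3 = {d, e, f}  B4 = {a, d, f}
Tree: B1–B2, B2–B3, B3–B4

Each bag holds 3 vertices, so the decomposition has width 2, which upper-bounds the treewidth. Since c–b–d–e–c is a cycle in G, G is not acyclic. Forests are exactly the graphs of treewidth ≤ 1, so tw(G) ≥ 2. The upper and lower bounds meet at 2, so that is the treewidth.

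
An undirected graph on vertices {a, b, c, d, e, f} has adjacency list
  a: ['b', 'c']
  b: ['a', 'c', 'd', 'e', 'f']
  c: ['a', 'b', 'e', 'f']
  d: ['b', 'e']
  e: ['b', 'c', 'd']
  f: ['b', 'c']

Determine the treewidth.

A width-2 tree decomposition is:
Bags: B1 = {b, c, e}  B2 = {b, d, e}  B3 = {a, b, c}  B4 = {b, c, f}
Tree: B1–B2, B1–B3, B3–B4
Each bag holds 3 vertices, so the decomposition has width 2, which upper-bounds the treewidth. For the lower bound, the 3 vertices {b, d, e} are pairwise adjacent, and any tree decomposition puts a clique entirely inside one bag — forcing width ≥ 2. Hence tw(G) = 2 exactly.

2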